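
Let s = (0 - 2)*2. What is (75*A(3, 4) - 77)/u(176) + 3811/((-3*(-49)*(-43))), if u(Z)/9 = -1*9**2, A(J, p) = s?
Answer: -131734/1536003 ≈ -0.085764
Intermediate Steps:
s = -4 (s = -2*2 = -4)
A(J, p) = -4
u(Z) = -729 (u(Z) = 9*(-1*9**2) = 9*(-1*81) = 9*(-81) = -729)
(75*A(3, 4) - 77)/u(176) + 3811/((-3*(-49)*(-43))) = (75*(-4) - 77)/(-729) + 3811/((-3*(-49)*(-43))) = (-300 - 77)*(-1/729) + 3811/((147*(-43))) = -377*(-1/729) + 3811/(-6321) = 377/729 + 3811*(-1/6321) = 377/729 - 3811/6321 = -131734/1536003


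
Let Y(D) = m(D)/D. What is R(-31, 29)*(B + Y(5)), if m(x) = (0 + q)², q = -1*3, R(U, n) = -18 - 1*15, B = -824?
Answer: 135663/5 ≈ 27133.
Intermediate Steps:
R(U, n) = -33 (R(U, n) = -18 - 15 = -33)
q = -3
m(x) = 9 (m(x) = (0 - 3)² = (-3)² = 9)
Y(D) = 9/D
R(-31, 29)*(B + Y(5)) = -33*(-824 + 9/5) = -33*(-4111/5) = 135663/5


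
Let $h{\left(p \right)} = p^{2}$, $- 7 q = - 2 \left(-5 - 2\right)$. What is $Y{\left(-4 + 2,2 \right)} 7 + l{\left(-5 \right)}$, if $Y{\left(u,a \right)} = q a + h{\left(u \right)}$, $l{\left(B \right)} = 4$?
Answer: $4$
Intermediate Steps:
$q = -2$ ($q = - \frac{\left(-2\right) \left(-5 - 2\right)}{7} = - \frac{\left(-2\right) \left(-7\right)}{7} = \left(- \frac{1}{7}\right) 14 = -2$)
$Y{\left(u,a \right)} = u^{2} - 2 a$ ($Y{\left(u,a \right)} = - 2 a + u^{2} = u^{2} - 2 a$)
$Y{\left(-4 + 2,2 \right)} 7 + l{\left(-5 \right)} = \left(\left(-4 + 2\right)^{2} - 4\right) 7 + 4 = \left(\left(-2\right)^{2} - 4\right) 7 + 4 = \left(4 - 4\right) 7 + 4 = 0 \cdot 7 + 4 = 0 + 4 = 4$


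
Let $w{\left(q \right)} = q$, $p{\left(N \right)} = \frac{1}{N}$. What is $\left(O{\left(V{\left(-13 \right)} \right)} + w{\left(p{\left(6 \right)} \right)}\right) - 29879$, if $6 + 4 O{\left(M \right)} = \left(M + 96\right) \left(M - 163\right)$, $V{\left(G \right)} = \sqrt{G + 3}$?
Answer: $- \frac{202769}{6} - \frac{67 i \sqrt{10}}{4} \approx -33795.0 - 52.968 i$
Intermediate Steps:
$V{\left(G \right)} = \sqrt{3 + G}$
$O{\left(M \right)} = - \frac{3}{2} + \frac{\left(-163 + M\right) \left(96 + M\right)}{4}$ ($O{\left(M \right)} = - \frac{3}{2} + \frac{\left(M + 96\right) \left(M - 163\right)}{4} = - \frac{3}{2} + \frac{\left(96 + M\right) \left(-163 + M\right)}{4} = - \frac{3}{2} + \frac{\left(-163 + M\right) \left(96 + M\right)}{4}$)
$\left(O{\left(V{\left(-13 \right)} \right)} + w{\left(p{\left(6 \right)} \right)}\right) - 29879 = \left(\left(- \frac{7827}{2} - \frac{67 \sqrt{3 - 13}}{4} + \frac{\left(\sqrt{3 - 13}\right)^{2}}{4}\right) + \frac{1}{6}\right) - 29879 = \left(\left(- \frac{7827}{2} - \frac{67 \sqrt{-10}}{4} + \frac{\left(\sqrt{-10}\right)^{2}}{4}\right) + \frac{1}{6}\right) - 29879 = \left(\left(- \frac{7827}{2} - \frac{67 i \sqrt{10}}{4} + \frac{\left(i \sqrt{10}\right)^{2}}{4}\right) + \frac{1}{6}\right) - 29879 = \left(\left(- \frac{7827}{2} - \frac{67 i \sqrt{10}}{4} + \frac{1}{4} \left(-10\right)\right) + \frac{1}{6}\right) - 29879 = \left(\left(- \frac{7827}{2} - \frac{67 i \sqrt{10}}{4} - \frac{5}{2}\right) + \frac{1}{6}\right) - 29879 = \left(\left(-3916 - \frac{67 i \sqrt{10}}{4}\right) + \frac{1}{6}\right) - 29879 = \left(- \frac{23495}{6} - \frac{67 i \sqrt{10}}{4}\right) - 29879 = - \frac{202769}{6} - \frac{67 i \sqrt{10}}{4}$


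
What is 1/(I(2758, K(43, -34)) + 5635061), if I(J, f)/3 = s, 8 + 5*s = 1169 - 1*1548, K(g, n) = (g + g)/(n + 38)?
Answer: 5/28174144 ≈ 1.7747e-7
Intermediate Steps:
K(g, n) = 2*g/(38 + n) (K(g, n) = (2*g)/(38 + n) = 2*g/(38 + n))
s = -387/5 (s = -8/5 + (1169 - 1*1548)/5 = -8/5 + (1169 - 1548)/5 = -8/5 + (⅕)*(-379) = -8/5 - 379/5 = -387/5 ≈ -77.400)
I(J, f) = -1161/5 (I(J, f) = 3*(-387/5) = -1161/5)
1/(I(2758, K(43, -34)) + 5635061) = 1/(-1161/5 + 5635061) = 1/(28174144/5) = 5/28174144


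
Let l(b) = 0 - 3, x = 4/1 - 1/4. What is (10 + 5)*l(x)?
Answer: -45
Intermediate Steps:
x = 15/4 (x = 4*1 - 1*¼ = 4 - ¼ = 15/4 ≈ 3.7500)
l(b) = -3
(10 + 5)*l(x) = (10 + 5)*(-3) = 15*(-3) = -45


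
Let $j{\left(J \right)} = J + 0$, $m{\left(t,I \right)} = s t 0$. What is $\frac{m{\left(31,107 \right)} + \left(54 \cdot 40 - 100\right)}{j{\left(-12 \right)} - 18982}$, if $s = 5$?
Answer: $- \frac{1030}{9497} \approx -0.10846$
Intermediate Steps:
$m{\left(t,I \right)} = 0$ ($m{\left(t,I \right)} = 5 t 0 = 0$)
$j{\left(J \right)} = J$
$\frac{m{\left(31,107 \right)} + \left(54 \cdot 40 - 100\right)}{j{\left(-12 \right)} - 18982} = \frac{0 + \left(54 \cdot 40 - 100\right)}{-12 - 18982} = \frac{0 + \left(2160 - 100\right)}{-18994} = \left(0 + 2060\right) \left(- \frac{1}{18994}\right) = 2060 \left(- \frac{1}{18994}\right) = - \frac{1030}{9497}$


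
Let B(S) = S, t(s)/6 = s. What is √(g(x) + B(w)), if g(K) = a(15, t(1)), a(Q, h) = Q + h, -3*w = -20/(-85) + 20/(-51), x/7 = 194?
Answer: √54757/51 ≈ 4.5883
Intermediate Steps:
x = 1358 (x = 7*194 = 1358)
t(s) = 6*s
w = 8/153 (w = -(-20/(-85) + 20/(-51))/3 = -(-20*(-1/85) + 20*(-1/51))/3 = -(4/17 - 20/51)/3 = -⅓*(-8/51) = 8/153 ≈ 0.052288)
g(K) = 21 (g(K) = 15 + 6*1 = 15 + 6 = 21)
√(g(x) + B(w)) = √(21 + 8/153) = √(3221/153) = √54757/51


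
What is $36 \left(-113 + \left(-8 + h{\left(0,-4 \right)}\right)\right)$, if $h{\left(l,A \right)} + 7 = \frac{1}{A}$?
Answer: $-4617$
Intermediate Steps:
$h{\left(l,A \right)} = -7 + \frac{1}{A}$
$36 \left(-113 + \left(-8 + h{\left(0,-4 \right)}\right)\right) = 36 \left(-113 - \left(15 + \frac{1}{4}\right)\right) = 36 \left(-113 - \frac{61}{4}\right) = 36 \left(- \frac{513}{4}\right) = -4617$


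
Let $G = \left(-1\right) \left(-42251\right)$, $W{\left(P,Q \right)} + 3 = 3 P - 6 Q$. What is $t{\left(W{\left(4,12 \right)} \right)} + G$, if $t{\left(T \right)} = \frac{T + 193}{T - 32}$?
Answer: $\frac{802743}{19} \approx 42250.0$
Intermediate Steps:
$W{\left(P,Q \right)} = -3 - 6 Q + 3 P$ ($W{\left(P,Q \right)} = -3 + \left(3 P - 6 Q\right) = -3 + \left(- 6 Q + 3 P\right) = -3 - 6 Q + 3 P$)
$t{\left(T \right)} = \frac{193 + T}{-32 + T}$
$G = 42251$
$t{\left(W{\left(4,12 \right)} \right)} + G = \frac{193 - 63}{-32 - 63} + 42251 = \frac{1}{-95} \cdot 130 + 42251 = \left(- \frac{1}{95}\right) 130 + 42251 = - \frac{26}{19} + 42251 = \frac{802743}{19}$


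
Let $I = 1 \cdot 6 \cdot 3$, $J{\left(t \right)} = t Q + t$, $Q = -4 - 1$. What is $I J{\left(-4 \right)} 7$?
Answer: $2016$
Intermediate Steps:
$Q = -5$ ($Q = -4 - 1 = -5$)
$J{\left(t \right)} = - 4 t$ ($J{\left(t \right)} = t \left(-5\right) + t = - 5 t + t = - 4 t$)
$I = 18$ ($I = 6 \cdot 3 = 18$)
$I J{\left(-4 \right)} 7 = 18 \left(\left(-4\right) \left(-4\right)\right) 7 = 18 \cdot 16 \cdot 7 = 288 \cdot 7 = 2016$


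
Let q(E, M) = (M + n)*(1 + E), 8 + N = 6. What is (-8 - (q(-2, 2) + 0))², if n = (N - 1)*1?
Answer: 81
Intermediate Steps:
N = -2 (N = -8 + 6 = -2)
n = -3 (n = (-2 - 1)*1 = -3*1 = -3)
q(E, M) = (1 + E)*(-3 + M) (q(E, M) = (M - 3)*(1 + E) = (-3 + M)*(1 + E) = (1 + E)*(-3 + M))
(-8 - (q(-2, 2) + 0))² = (-8 - ((-3 + 2 - 3*(-2) - 2*2) + 0))² = (-8 - ((-3 + 2 + 6 - 4) + 0))² = (-8 - (1 + 0))² = (-8 - 1*1)² = (-8 - 1)² = (-9)² = 81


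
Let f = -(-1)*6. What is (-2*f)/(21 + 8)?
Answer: -12/29 ≈ -0.41379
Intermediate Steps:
f = 6 (f = -1*(-6) = 6)
(-2*f)/(21 + 8) = (-2*6)/(21 + 8) = -12/29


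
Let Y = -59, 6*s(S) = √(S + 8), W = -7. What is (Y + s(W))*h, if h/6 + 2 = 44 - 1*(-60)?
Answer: -36006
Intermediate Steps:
s(S) = √(8 + S)/6 (s(S) = √(S + 8)/6 = √(8 + S)/6)
h = 612 (h = -12 + 6*(44 - 1*(-60)) = -12 + 6*(44 + 60) = -12 + 6*104 = -12 + 624 = 612)
(Y + s(W))*h = (-59 + √(8 - 7)/6)*612 = (-59 + √1/6)*612 = (-59 + (⅙)*1)*612 = (-59 + ⅙)*612 = -353/6*612 = -36006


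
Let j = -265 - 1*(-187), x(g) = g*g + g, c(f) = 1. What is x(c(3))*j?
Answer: -156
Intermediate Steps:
x(g) = g + g² (x(g) = g² + g = g + g²)
j = -78 (j = -265 + 187 = -78)
x(c(3))*j = (1*(1 + 1))*(-78) = (1*2)*(-78) = 2*(-78) = -156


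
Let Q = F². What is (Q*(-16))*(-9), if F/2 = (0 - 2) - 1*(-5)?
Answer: 5184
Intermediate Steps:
F = 6 (F = 2*((0 - 2) - 1*(-5)) = 2*(-2 + 5) = 2*3 = 6)
Q = 36 (Q = 6² = 36)
(Q*(-16))*(-9) = (36*(-16))*(-9) = -576*(-9) = 5184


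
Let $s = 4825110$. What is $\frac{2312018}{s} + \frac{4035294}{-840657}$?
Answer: $- \frac{2921187219419}{676043749545} \approx -4.321$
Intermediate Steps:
$\frac{2312018}{s} + \frac{4035294}{-840657} = \frac{2312018}{4825110} + \frac{4035294}{-840657} = 2312018 \cdot \frac{1}{4825110} + 4035294 \left(- \frac{1}{840657}\right) = \frac{1156009}{2412555} - \frac{1345098}{280219} = - \frac{2921187219419}{676043749545}$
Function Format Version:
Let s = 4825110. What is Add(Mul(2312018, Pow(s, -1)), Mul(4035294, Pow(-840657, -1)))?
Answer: Rational(-2921187219419, 676043749545) ≈ -4.3210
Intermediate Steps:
Add(Mul(2312018, Pow(s, -1)), Mul(4035294, Pow(-840657, -1))) = Add(Mul(2312018, Pow(4825110, -1)), Mul(4035294, Pow(-840657, -1))) = Add(Mul(2312018, Rational(1, 4825110)), Mul(4035294, Rational(-1, 840657))) = Add(Rational(1156009, 2412555), Rational(-1345098, 280219)) = Rational(-2921187219419, 676043749545)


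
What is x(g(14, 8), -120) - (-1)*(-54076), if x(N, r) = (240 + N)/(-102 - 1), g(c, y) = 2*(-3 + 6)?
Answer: -5570074/103 ≈ -54078.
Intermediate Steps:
g(c, y) = 6 (g(c, y) = 2*3 = 6)
x(N, r) = -240/103 - N/103 (x(N, r) = (240 + N)/(-103) = (240 + N)*(-1/103) = -240/103 - N/103)
x(g(14, 8), -120) - (-1)*(-54076) = (-240/103 - 1/103*6) - (-1)*(-54076) = (-240/103 - 6/103) - 1*54076 = -246/103 - 54076 = -5570074/103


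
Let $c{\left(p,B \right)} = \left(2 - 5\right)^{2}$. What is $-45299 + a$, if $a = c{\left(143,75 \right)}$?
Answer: $-45290$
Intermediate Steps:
$c{\left(p,B \right)} = 9$ ($c{\left(p,B \right)} = \left(-3\right)^{2} = 9$)
$a = 9$
$-45299 + a = -45299 + 9 = -45290$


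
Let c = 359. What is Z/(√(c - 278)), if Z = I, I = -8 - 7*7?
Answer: -19/3 ≈ -6.3333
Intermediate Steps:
I = -57 (I = -8 - 49 = -57)
Z = -57
Z/(√(c - 278)) = -57/√(359 - 278) = -57/(√81) = -57/9 = -57*⅑ = -19/3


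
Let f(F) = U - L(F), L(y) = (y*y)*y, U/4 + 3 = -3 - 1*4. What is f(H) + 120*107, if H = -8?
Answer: 13312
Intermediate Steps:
U = -40 (U = -12 + 4*(-3 - 1*4) = -12 + 4*(-3 - 4) = -12 + 4*(-7) = -12 - 28 = -40)
L(y) = y³ (L(y) = y²*y = y³)
f(F) = -40 - F³
f(H) + 120*107 = (-40 - 1*(-8)³) + 120*107 = (-40 - 1*(-512)) + 12840 = (-40 + 512) + 12840 = 472 + 12840 = 13312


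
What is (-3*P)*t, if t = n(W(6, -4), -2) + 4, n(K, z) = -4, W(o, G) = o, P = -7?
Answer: 0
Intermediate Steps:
t = 0 (t = -4 + 4 = 0)
(-3*P)*t = -3*(-7)*0 = 21*0 = 0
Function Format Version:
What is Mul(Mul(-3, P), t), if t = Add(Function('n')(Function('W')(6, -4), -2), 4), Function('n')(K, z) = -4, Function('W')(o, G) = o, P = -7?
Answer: 0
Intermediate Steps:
t = 0 (t = Add(-4, 4) = 0)
Mul(Mul(-3, P), t) = Mul(Mul(-3, -7), 0) = Mul(21, 0) = 0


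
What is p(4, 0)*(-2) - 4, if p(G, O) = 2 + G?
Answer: -16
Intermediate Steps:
p(4, 0)*(-2) - 4 = (2 + 4)*(-2) - 4 = 6*(-2) - 4 = -12 - 4 = -16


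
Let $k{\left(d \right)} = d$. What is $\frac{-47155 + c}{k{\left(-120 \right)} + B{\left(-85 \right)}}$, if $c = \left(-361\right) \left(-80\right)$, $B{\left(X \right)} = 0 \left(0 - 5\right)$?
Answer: $\frac{3655}{24} \approx 152.29$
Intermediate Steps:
$B{\left(X \right)} = 0$ ($B{\left(X \right)} = 0 \left(-5\right) = 0$)
$c = 28880$
$\frac{-47155 + c}{k{\left(-120 \right)} + B{\left(-85 \right)}} = \frac{-47155 + 28880}{-120 + 0} = - \frac{18275}{-120} = \left(-18275\right) \left(- \frac{1}{120}\right) = \frac{3655}{24}$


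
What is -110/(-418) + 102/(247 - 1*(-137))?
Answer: 643/1216 ≈ 0.52878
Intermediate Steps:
-110/(-418) + 102/(247 - 1*(-137)) = -110*(-1/418) + 102/(247 + 137) = 5/19 + 102/384 = 5/19 + 102*(1/384) = 5/19 + 17/64 = 643/1216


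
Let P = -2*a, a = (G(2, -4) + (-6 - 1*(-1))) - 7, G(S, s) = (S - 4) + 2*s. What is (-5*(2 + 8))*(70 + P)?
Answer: -5700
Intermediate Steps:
G(S, s) = -4 + S + 2*s (G(S, s) = (-4 + S) + 2*s = -4 + S + 2*s)
a = -22 (a = ((-4 + 2 + 2*(-4)) + (-6 - 1*(-1))) - 7 = ((-4 + 2 - 8) + (-6 + 1)) - 7 = (-10 - 5) - 7 = -15 - 7 = -22)
P = 44 (P = -2*(-22) = 44)
(-5*(2 + 8))*(70 + P) = (-5*(2 + 8))*(70 + 44) = -5*10*114 = -50*114 = -5700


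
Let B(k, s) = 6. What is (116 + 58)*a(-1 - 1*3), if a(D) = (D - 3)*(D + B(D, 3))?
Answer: -2436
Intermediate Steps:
a(D) = (-3 + D)*(6 + D) (a(D) = (D - 3)*(D + 6) = (-3 + D)*(6 + D))
(116 + 58)*a(-1 - 1*3) = (116 + 58)*(-18 + (-1 - 1*3)² + 3*(-1 - 1*3)) = 174*(-18 + (-1 - 3)² + 3*(-1 - 3)) = 174*(-18 + (-4)² + 3*(-4)) = 174*(-18 + 16 - 12) = 174*(-14) = -2436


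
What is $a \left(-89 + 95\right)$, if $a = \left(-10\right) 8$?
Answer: $-480$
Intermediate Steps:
$a = -80$
$a \left(-89 + 95\right) = - 80 \left(-89 + 95\right) = \left(-80\right) 6 = -480$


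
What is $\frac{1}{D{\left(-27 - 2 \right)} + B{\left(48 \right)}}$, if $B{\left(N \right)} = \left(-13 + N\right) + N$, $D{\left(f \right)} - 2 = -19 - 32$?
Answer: $\frac{1}{34} \approx 0.029412$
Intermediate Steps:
$D{\left(f \right)} = -49$ ($D{\left(f \right)} = 2 - 51 = -49$)
$B{\left(N \right)} = -13 + 2 N$
$\frac{1}{D{\left(-27 - 2 \right)} + B{\left(48 \right)}} = \frac{1}{-49 + \left(-13 + 2 \cdot 48\right)} = \frac{1}{-49 + \left(-13 + 96\right)} = \frac{1}{-49 + 83} = \frac{1}{34}$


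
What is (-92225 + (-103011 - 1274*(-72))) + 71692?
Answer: -31816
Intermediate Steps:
(-92225 + (-103011 - 1274*(-72))) + 71692 = (-92225 + (-103011 - 1*(-91728))) + 71692 = (-92225 + (-103011 + 91728)) + 71692 = (-92225 - 11283) + 71692 = -103508 + 71692 = -31816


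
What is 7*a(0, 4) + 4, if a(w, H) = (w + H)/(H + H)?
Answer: 15/2 ≈ 7.5000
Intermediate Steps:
a(w, H) = (H + w)/(2*H) (a(w, H) = (H + w)/((2*H)) = (H + w)*(1/(2*H)) = (H + w)/(2*H))
7*a(0, 4) + 4 = 7*((½)*(4 + 0)/4) + 4 = 7*((½)*(¼)*4) + 4 = 7*(½) + 4 = 7/2 + 4 = 15/2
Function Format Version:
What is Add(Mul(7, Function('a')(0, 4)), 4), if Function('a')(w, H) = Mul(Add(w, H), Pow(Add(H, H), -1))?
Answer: Rational(15, 2) ≈ 7.5000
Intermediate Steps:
Function('a')(w, H) = Mul(Rational(1, 2), Pow(H, -1), Add(H, w)) (Function('a')(w, H) = Mul(Add(H, w), Pow(Mul(2, H), -1)) = Mul(Add(H, w), Mul(Rational(1, 2), Pow(H, -1))) = Mul(Rational(1, 2), Pow(H, -1), Add(H, w)))
Add(Mul(7, Function('a')(0, 4)), 4) = Add(Mul(7, Mul(Rational(1, 2), Pow(4, -1), Add(4, 0))), 4) = Add(Mul(7, Mul(Rational(1, 2), Rational(1, 4), 4)), 4) = Add(Mul(7, Rational(1, 2)), 4) = Add(Rational(7, 2), 4) = Rational(15, 2)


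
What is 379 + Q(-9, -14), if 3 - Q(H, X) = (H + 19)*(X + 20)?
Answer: 322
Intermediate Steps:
Q(H, X) = 3 - (19 + H)*(20 + X) (Q(H, X) = 3 - (H + 19)*(X + 20) = 3 - (19 + H)*(20 + X))
379 + Q(-9, -14) = 379 + (-377 - 20*(-9) - 19*(-14) - 1*(-9)*(-14)) = 379 + (-377 + 180 + 266 - 126) = 379 - 57 = 322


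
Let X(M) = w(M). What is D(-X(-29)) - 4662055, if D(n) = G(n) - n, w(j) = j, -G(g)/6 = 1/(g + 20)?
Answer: -228442122/49 ≈ -4.6621e+6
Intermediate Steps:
G(g) = -6/(20 + g) (G(g) = -6/(g + 20) = -6/(20 + g))
X(M) = M
D(n) = -n - 6/(20 + n) (D(n) = -6/(20 + n) - n = -n - 6/(20 + n))
D(-X(-29)) - 4662055 = (-6 - (-1*(-29))*(20 - 1*(-29)))/(20 - 1*(-29)) - 4662055 = (-6 - 1*29*(20 + 29))/(20 + 29) - 4662055 = (-6 - 1*29*49)/49 - 4662055 = (-6 - 1421)/49 - 4662055 = (1/49)*(-1427) - 4662055 = -1427/49 - 4662055 = -228442122/49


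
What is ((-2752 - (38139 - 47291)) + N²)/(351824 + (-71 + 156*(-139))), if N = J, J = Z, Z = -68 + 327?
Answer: 73481/330069 ≈ 0.22262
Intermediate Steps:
Z = 259
J = 259
N = 259
((-2752 - (38139 - 47291)) + N²)/(351824 + (-71 + 156*(-139))) = ((-2752 - (38139 - 47291)) + 259²)/(351824 + (-71 + 156*(-139))) = ((-2752 - 1*(-9152)) + 67081)/(351824 + (-71 - 21684)) = ((-2752 + 9152) + 67081)/(351824 - 21755) = (6400 + 67081)/330069 = 73481*(1/330069) = 73481/330069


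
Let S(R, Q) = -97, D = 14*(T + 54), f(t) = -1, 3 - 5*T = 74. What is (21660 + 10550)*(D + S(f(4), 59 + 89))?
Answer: 14823042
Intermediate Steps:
T = -71/5 (T = ⅗ - ⅕*74 = ⅗ - 74/5 = -71/5 ≈ -14.200)
D = 2786/5 (D = 14*(-71/5 + 54) = 14*(199/5) = 2786/5 ≈ 557.20)
(21660 + 10550)*(D + S(f(4), 59 + 89)) = (21660 + 10550)*(2786/5 - 97) = 32210*(2301/5) = 14823042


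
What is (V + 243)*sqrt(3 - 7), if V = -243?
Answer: 0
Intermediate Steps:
(V + 243)*sqrt(3 - 7) = (-243 + 243)*sqrt(3 - 7) = 0*sqrt(-4) = 0*(2*I) = 0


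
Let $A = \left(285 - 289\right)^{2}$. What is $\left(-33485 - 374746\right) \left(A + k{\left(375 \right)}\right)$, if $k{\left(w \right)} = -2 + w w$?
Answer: $-57413199609$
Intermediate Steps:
$k{\left(w \right)} = -2 + w^{2}$
$A = 16$ ($A = \left(-4\right)^{2} = 16$)
$\left(-33485 - 374746\right) \left(A + k{\left(375 \right)}\right) = \left(-33485 - 374746\right) \left(16 - \left(2 - 375^{2}\right)\right) = - 408231 \left(16 + \left(-2 + 140625\right)\right) = - 408231 \left(16 + 140623\right) = \left(-408231\right) 140639 = -57413199609$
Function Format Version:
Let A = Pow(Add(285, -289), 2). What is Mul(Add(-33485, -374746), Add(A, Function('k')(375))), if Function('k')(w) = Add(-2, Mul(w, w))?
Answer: -57413199609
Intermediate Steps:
Function('k')(w) = Add(-2, Pow(w, 2))
A = 16 (A = Pow(-4, 2) = 16)
Mul(Add(-33485, -374746), Add(A, Function('k')(375))) = Mul(Add(-33485, -374746), Add(16, Add(-2, Pow(375, 2)))) = Mul(-408231, Add(16, Add(-2, 140625))) = Mul(-408231, Add(16, 140623)) = Mul(-408231, 140639) = -57413199609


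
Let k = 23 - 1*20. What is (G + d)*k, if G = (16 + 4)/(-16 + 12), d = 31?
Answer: 78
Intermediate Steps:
G = -5 (G = 20/(-4) = 20*(-¼) = -5)
k = 3 (k = 23 - 20 = 3)
(G + d)*k = (-5 + 31)*3 = 26*3 = 78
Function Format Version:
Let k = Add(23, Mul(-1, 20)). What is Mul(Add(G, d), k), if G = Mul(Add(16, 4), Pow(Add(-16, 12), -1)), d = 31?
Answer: 78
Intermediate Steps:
G = -5 (G = Mul(20, Pow(-4, -1)) = Mul(20, Rational(-1, 4)) = -5)
k = 3 (k = Add(23, -20) = 3)
Mul(Add(G, d), k) = Mul(Add(-5, 31), 3) = Mul(26, 3) = 78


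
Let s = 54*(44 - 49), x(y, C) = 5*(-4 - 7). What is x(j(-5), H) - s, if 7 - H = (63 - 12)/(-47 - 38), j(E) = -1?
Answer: 215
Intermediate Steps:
H = 38/5 (H = 7 - (63 - 12)/(-47 - 38) = 7 - 51/(-85) = 7 - 51*(-1)/85 = 7 - 1*(-⅗) = 7 + ⅗ = 38/5 ≈ 7.6000)
x(y, C) = -55 (x(y, C) = 5*(-11) = -55)
s = -270 (s = 54*(-5) = -270)
x(j(-5), H) - s = -55 - 1*(-270) = -55 + 270 = 215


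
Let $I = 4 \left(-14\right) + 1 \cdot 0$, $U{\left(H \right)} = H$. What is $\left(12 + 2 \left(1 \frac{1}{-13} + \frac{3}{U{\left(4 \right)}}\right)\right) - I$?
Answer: $\frac{1803}{26} \approx 69.346$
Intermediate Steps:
$I = -56$ ($I = -56 + 0 = -56$)
$\left(12 + 2 \left(1 \frac{1}{-13} + \frac{3}{U{\left(4 \right)}}\right)\right) - I = \left(12 + 2 \left(1 \frac{1}{-13} + \frac{3}{4}\right)\right) - -56 = \left(12 + 2 \left(1 \left(- \frac{1}{13}\right) + 3 \cdot \frac{1}{4}\right)\right) + 56 = \left(12 + 2 \left(- \frac{1}{13} + \frac{3}{4}\right)\right) + 56 = \left(12 + 2 \cdot \frac{35}{52}\right) + 56 = \left(12 + \frac{35}{26}\right) + 56 = \frac{347}{26} + 56 = \frac{1803}{26}$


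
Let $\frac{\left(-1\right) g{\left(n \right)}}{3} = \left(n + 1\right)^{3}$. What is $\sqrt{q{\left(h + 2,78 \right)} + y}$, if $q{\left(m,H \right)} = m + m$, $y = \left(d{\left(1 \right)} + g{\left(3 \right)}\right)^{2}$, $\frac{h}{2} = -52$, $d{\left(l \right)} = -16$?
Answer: $2 \sqrt{10765} \approx 207.51$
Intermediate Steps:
$h = -104$ ($h = 2 \left(-52\right) = -104$)
$g{\left(n \right)} = - 3 \left(1 + n\right)^{3}$ ($g{\left(n \right)} = - 3 \left(n + 1\right)^{3} = - 3 \left(1 + n\right)^{3}$)
$y = 43264$ ($y = \left(-16 - 3 \left(1 + 3\right)^{3}\right)^{2} = \left(-16 - 3 \cdot 4^{3}\right)^{2} = \left(-16 - 192\right)^{2} = \left(-208\right)^{2} = 43264$)
$q{\left(m,H \right)} = 2 m$
$\sqrt{q{\left(h + 2,78 \right)} + y} = \sqrt{2 \left(-104 + 2\right) + 43264} = \sqrt{2 \left(-102\right) + 43264} = \sqrt{-204 + 43264} = \sqrt{43060} = 2 \sqrt{10765}$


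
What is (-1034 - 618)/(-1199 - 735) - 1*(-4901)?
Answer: 4740093/967 ≈ 4901.9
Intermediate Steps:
(-1034 - 618)/(-1199 - 735) - 1*(-4901) = -1652/(-1934) + 4901 = -1652*(-1/1934) + 4901 = 826/967 + 4901 = 4740093/967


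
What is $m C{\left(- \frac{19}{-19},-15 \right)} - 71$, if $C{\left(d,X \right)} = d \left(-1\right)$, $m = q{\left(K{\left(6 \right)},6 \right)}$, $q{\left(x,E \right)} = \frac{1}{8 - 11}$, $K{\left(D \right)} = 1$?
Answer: $- \frac{212}{3} \approx -70.667$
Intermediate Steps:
$q{\left(x,E \right)} = - \frac{1}{3}$ ($q{\left(x,E \right)} = \frac{1}{-3} = - \frac{1}{3}$)
$m = - \frac{1}{3} \approx -0.33333$
$C{\left(d,X \right)} = - d$
$m C{\left(- \frac{19}{-19},-15 \right)} - 71 = - \frac{\left(-1\right) \left(- \frac{19}{-19}\right)}{3} - 71 = - \frac{\left(-1\right) \left(\left(-19\right) \left(- \frac{1}{19}\right)\right)}{3} - 71 = - \frac{\left(-1\right) 1}{3} - 71 = \left(- \frac{1}{3}\right) \left(-1\right) - 71 = \frac{1}{3} - 71 = - \frac{212}{3}$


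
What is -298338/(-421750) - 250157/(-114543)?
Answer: 69838122142/24154255125 ≈ 2.8913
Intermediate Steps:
-298338/(-421750) - 250157/(-114543) = -298338*(-1/421750) - 250157*(-1/114543) = 149169/210875 + 250157/114543 = 69838122142/24154255125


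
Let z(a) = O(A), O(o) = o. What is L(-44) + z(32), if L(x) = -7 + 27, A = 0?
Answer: 20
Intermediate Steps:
z(a) = 0
L(x) = 20
L(-44) + z(32) = 20 + 0 = 20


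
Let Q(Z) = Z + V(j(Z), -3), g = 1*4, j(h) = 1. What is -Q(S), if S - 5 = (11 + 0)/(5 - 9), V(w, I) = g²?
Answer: -73/4 ≈ -18.250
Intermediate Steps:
g = 4
V(w, I) = 16 (V(w, I) = 4² = 16)
S = 9/4 (S = 5 + (11 + 0)/(5 - 9) = 5 + 11/(-4) = 5 + 11*(-¼) = 5 - 11/4 = 9/4 ≈ 2.2500)
Q(Z) = 16 + Z (Q(Z) = Z + 16 = 16 + Z)
-Q(S) = -(16 + 9/4) = -1*73/4 = -73/4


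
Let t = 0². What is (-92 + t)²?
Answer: 8464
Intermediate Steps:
t = 0
(-92 + t)² = (-92 + 0)² = (-92)² = 8464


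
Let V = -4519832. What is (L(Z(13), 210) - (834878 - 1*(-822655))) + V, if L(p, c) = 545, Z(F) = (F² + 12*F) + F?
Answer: -6176820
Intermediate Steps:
Z(F) = F² + 13*F
(L(Z(13), 210) - (834878 - 1*(-822655))) + V = (545 - (834878 - 1*(-822655))) - 4519832 = (545 - (834878 + 822655)) - 4519832 = (545 - 1*1657533) - 4519832 = (545 - 1657533) - 4519832 = -1656988 - 4519832 = -6176820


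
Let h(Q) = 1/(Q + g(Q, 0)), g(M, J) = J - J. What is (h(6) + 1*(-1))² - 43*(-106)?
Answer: 164113/36 ≈ 4558.7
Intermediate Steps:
g(M, J) = 0
h(Q) = 1/Q (h(Q) = 1/(Q + 0) = 1/Q)
(h(6) + 1*(-1))² - 43*(-106) = (1/6 + 1*(-1))² - 43*(-106) = (⅙ - 1)² + 4558 = (-⅚)² + 4558 = 25/36 + 4558 = 164113/36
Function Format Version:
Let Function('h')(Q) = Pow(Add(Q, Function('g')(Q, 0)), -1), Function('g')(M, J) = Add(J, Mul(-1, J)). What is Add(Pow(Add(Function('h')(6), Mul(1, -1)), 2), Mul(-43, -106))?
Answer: Rational(164113, 36) ≈ 4558.7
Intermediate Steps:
Function('g')(M, J) = 0
Function('h')(Q) = Pow(Q, -1) (Function('h')(Q) = Pow(Add(Q, 0), -1) = Pow(Q, -1))
Add(Pow(Add(Function('h')(6), Mul(1, -1)), 2), Mul(-43, -106)) = Add(Pow(Add(Pow(6, -1), Mul(1, -1)), 2), Mul(-43, -106)) = Add(Pow(Add(Rational(1, 6), -1), 2), 4558) = Add(Pow(Rational(-5, 6), 2), 4558) = Add(Rational(25, 36), 4558) = Rational(164113, 36)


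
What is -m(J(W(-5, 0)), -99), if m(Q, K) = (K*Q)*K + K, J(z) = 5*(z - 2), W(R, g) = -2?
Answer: 196119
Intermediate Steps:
J(z) = -10 + 5*z (J(z) = 5*(-2 + z) = -10 + 5*z)
m(Q, K) = K + Q*K² (m(Q, K) = Q*K² + K = K + Q*K²)
-m(J(W(-5, 0)), -99) = -(-99)*(1 - 99*(-10 + 5*(-2))) = -(-99)*(1 - 99*(-10 - 10)) = -(-99)*(1 - 99*(-20)) = -(-99)*(1 + 1980) = -(-99)*1981 = -1*(-196119) = 196119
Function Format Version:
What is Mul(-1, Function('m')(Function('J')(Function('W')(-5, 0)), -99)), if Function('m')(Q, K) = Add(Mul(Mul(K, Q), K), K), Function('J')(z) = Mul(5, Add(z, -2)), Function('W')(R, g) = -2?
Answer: 196119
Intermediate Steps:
Function('J')(z) = Add(-10, Mul(5, z)) (Function('J')(z) = Mul(5, Add(-2, z)) = Add(-10, Mul(5, z)))
Function('m')(Q, K) = Add(K, Mul(Q, Pow(K, 2))) (Function('m')(Q, K) = Add(Mul(Q, Pow(K, 2)), K) = Add(K, Mul(Q, Pow(K, 2))))
Mul(-1, Function('m')(Function('J')(Function('W')(-5, 0)), -99)) = Mul(-1, Mul(-99, Add(1, Mul(-99, Add(-10, Mul(5, -2)))))) = Mul(-1, Mul(-99, Add(1, Mul(-99, Add(-10, -10))))) = Mul(-1, Mul(-99, Add(1, Mul(-99, -20)))) = Mul(-1, Mul(-99, Add(1, 1980))) = Mul(-1, Mul(-99, 1981)) = Mul(-1, -196119) = 196119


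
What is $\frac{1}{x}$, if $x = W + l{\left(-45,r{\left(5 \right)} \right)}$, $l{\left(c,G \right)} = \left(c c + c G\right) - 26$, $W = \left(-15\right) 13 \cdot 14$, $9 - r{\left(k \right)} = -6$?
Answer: $- \frac{1}{1406} \approx -0.00071124$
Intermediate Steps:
$r{\left(k \right)} = 15$ ($r{\left(k \right)} = 9 - -6 = 9 + 6 = 15$)
$W = -2730$ ($W = \left(-195\right) 14 = -2730$)
$l{\left(c,G \right)} = -26 + c^{2} + G c$ ($l{\left(c,G \right)} = \left(c^{2} + G c\right) - 26 = -26 + c^{2} + G c$)
$x = -1406$ ($x = -2730 + \left(-26 + \left(-45\right)^{2} + 15 \left(-45\right)\right) = -2730 - -1324 = -2730 + 1324 = -1406$)
$\frac{1}{x} = \frac{1}{-1406} = - \frac{1}{1406}$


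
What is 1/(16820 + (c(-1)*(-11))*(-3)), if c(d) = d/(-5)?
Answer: 5/84133 ≈ 5.9430e-5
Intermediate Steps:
c(d) = -d/5 (c(d) = d*(-⅕) = -d/5)
1/(16820 + (c(-1)*(-11))*(-3)) = 1/(16820 + (-⅕*(-1)*(-11))*(-3)) = 1/(16820 + ((⅕)*(-11))*(-3)) = 1/(16820 - 11/5*(-3)) = 1/(16820 + 33/5) = 1/(84133/5) = 5/84133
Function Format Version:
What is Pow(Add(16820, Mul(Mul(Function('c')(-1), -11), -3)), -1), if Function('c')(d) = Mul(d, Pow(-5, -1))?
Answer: Rational(5, 84133) ≈ 5.9430e-5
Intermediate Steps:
Function('c')(d) = Mul(Rational(-1, 5), d) (Function('c')(d) = Mul(d, Rational(-1, 5)) = Mul(Rational(-1, 5), d))
Pow(Add(16820, Mul(Mul(Function('c')(-1), -11), -3)), -1) = Pow(Add(16820, Mul(Mul(Mul(Rational(-1, 5), -1), -11), -3)), -1) = Pow(Add(16820, Mul(Mul(Rational(1, 5), -11), -3)), -1) = Pow(Add(16820, Mul(Rational(-11, 5), -3)), -1) = Pow(Add(16820, Rational(33, 5)), -1) = Pow(Rational(84133, 5), -1) = Rational(5, 84133)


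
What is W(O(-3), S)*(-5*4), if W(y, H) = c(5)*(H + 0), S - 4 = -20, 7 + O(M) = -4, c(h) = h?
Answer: 1600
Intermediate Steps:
O(M) = -11 (O(M) = -7 - 4 = -11)
S = -16 (S = 4 - 20 = -16)
W(y, H) = 5*H (W(y, H) = 5*(H + 0) = 5*H)
W(O(-3), S)*(-5*4) = (5*(-16))*(-5*4) = -80*(-20) = 1600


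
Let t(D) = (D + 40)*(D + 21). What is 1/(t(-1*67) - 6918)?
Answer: -1/5676 ≈ -0.00017618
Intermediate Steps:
t(D) = (21 + D)*(40 + D) (t(D) = (40 + D)*(21 + D) = (21 + D)*(40 + D))
1/(t(-1*67) - 6918) = 1/((840 + (-1*67)² + 61*(-1*67)) - 6918) = 1/((840 + (-67)² + 61*(-67)) - 6918) = 1/((840 + 4489 - 4087) - 6918) = 1/(1242 - 6918) = 1/(-5676) = -1/5676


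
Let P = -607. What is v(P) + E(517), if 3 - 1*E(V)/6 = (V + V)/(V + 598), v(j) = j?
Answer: -662939/1115 ≈ -594.56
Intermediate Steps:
E(V) = 18 - 12*V/(598 + V) (E(V) = 18 - 6*(V + V)/(V + 598) = 18 - 6*2*V/(598 + V) = 18 - 12*V/(598 + V))
v(P) + E(517) = -607 + 6*(1794 + 517)/(598 + 517) = -607 + 6*2311/1115 = -607 + 6*(1/1115)*2311 = -607 + 13866/1115 = -662939/1115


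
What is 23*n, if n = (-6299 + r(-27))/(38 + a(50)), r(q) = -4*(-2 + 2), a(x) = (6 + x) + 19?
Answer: -144877/113 ≈ -1282.1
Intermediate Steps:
a(x) = 25 + x
r(q) = 0 (r(q) = -4*0 = 0)
n = -6299/113 (n = (-6299 + 0)/(38 + (25 + 50)) = -6299/(38 + 75) = -6299/113 ≈ -55.743)
23*n = 23*(-6299/113) = -144877/113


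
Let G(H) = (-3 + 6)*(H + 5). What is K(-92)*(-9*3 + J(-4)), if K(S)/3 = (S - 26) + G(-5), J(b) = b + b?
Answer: 12390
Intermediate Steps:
J(b) = 2*b
G(H) = 15 + 3*H (G(H) = 3*(5 + H) = 15 + 3*H)
K(S) = -78 + 3*S (K(S) = 3*((S - 26) + (15 + 3*(-5))) = 3*((-26 + S) + (15 - 15)) = 3*((-26 + S) + 0) = 3*(-26 + S) = -78 + 3*S)
K(-92)*(-9*3 + J(-4)) = (-78 + 3*(-92))*(-9*3 + 2*(-4)) = (-78 - 276)*(-27 - 8) = -354*(-35) = 12390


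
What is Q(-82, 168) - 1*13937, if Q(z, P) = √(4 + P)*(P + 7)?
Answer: -13937 + 350*√43 ≈ -11642.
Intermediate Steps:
Q(z, P) = √(4 + P)*(7 + P)
Q(-82, 168) - 1*13937 = √(4 + 168)*(7 + 168) - 1*13937 = √172*175 - 13937 = (2*√43)*175 - 13937 = 350*√43 - 13937 = -13937 + 350*√43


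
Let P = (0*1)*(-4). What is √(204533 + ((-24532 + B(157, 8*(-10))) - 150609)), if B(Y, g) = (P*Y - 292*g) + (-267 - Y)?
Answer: 2*√13082 ≈ 228.75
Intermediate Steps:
P = 0 (P = 0*(-4) = 0)
B(Y, g) = -267 - Y - 292*g (B(Y, g) = (0*Y - 292*g) + (-267 - Y) = (0 - 292*g) + (-267 - Y) = -292*g + (-267 - Y) = -267 - Y - 292*g)
√(204533 + ((-24532 + B(157, 8*(-10))) - 150609)) = √(204533 + ((-24532 + (-267 - 1*157 - 2336*(-10))) - 150609)) = √(204533 + ((-24532 + (-267 - 157 - 292*(-80))) - 150609)) = √(204533 + ((-24532 + (-267 - 157 + 23360)) - 150609)) = √(204533 + ((-24532 + 22936) - 150609)) = √(204533 + (-1596 - 150609)) = √(204533 - 152205) = √52328 = 2*√13082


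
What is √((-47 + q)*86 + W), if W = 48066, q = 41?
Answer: 5*√1902 ≈ 218.06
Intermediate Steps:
√((-47 + q)*86 + W) = √((-47 + 41)*86 + 48066) = √(-6*86 + 48066) = √(-516 + 48066) = √47550 = 5*√1902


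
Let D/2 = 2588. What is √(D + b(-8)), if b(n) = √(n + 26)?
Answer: √(5176 + 3*√2) ≈ 71.974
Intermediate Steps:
b(n) = √(26 + n)
D = 5176 (D = 2*2588 = 5176)
√(D + b(-8)) = √(5176 + √(26 - 8)) = √(5176 + √18) = √(5176 + 3*√2)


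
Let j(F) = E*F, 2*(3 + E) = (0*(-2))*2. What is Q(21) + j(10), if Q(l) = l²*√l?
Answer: -30 + 441*√21 ≈ 1990.9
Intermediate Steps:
E = -3 (E = -3 + ((0*(-2))*2)/2 = -3 + (0*2)/2 = -3 + (½)*0 = -3 + 0 = -3)
Q(l) = l^(5/2)
j(F) = -3*F
Q(21) + j(10) = 21^(5/2) - 3*10 = 441*√21 - 30 = -30 + 441*√21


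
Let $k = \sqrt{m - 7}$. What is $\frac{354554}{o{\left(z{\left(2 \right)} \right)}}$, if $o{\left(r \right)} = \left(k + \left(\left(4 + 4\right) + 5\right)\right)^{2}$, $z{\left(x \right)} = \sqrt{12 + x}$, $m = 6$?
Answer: $\frac{354554}{\left(13 + i\right)^{2}} \approx 2061.1 - 318.98 i$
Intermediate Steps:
$k = i$ ($k = \sqrt{6 - 7} = \sqrt{-1} = i \approx 1.0 i$)
$o{\left(r \right)} = \left(13 + i\right)^{2}$ ($o{\left(r \right)} = \left(i + \left(\left(4 + 4\right) + 5\right)\right)^{2} = \left(i + \left(8 + 5\right)\right)^{2} = \left(i + 13\right)^{2} = \left(13 + i\right)^{2}$)
$\frac{354554}{o{\left(z{\left(2 \right)} \right)}} = \frac{354554}{\left(13 + i\right)^{2}}$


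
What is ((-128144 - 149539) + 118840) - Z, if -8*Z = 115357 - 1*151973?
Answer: -163420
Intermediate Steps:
Z = 4577 (Z = -(115357 - 1*151973)/8 = -(115357 - 151973)/8 = -1/8*(-36616) = 4577)
((-128144 - 149539) + 118840) - Z = ((-128144 - 149539) + 118840) - 1*4577 = (-277683 + 118840) - 4577 = -158843 - 4577 = -163420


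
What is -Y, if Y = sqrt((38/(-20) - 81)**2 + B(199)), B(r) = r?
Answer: -sqrt(707141)/10 ≈ -84.092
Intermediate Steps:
Y = sqrt(707141)/10 (Y = sqrt((38/(-20) - 81)**2 + 199) = sqrt((38*(-1/20) - 81)**2 + 199) = sqrt((-19/10 - 81)**2 + 199) = sqrt((-829/10)**2 + 199) = sqrt(687241/100 + 199) = sqrt(707141/100) = sqrt(707141)/10 ≈ 84.092)
-Y = -sqrt(707141)/10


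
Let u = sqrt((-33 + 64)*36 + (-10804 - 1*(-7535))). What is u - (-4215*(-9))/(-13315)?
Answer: 7587/2663 + I*sqrt(2153) ≈ 2.849 + 46.4*I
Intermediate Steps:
u = I*sqrt(2153) (u = sqrt(31*36 + (-10804 + 7535)) = sqrt(1116 - 3269) = sqrt(-2153) = I*sqrt(2153) ≈ 46.4*I)
u - (-4215*(-9))/(-13315) = I*sqrt(2153) - (-4215*(-9))/(-13315) = I*sqrt(2153) - 37935*(-1)/13315 = I*sqrt(2153) - 1*(-7587/2663) = I*sqrt(2153) + 7587/2663 = 7587/2663 + I*sqrt(2153)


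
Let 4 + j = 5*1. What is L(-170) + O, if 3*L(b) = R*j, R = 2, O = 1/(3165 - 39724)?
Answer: 73115/109677 ≈ 0.66664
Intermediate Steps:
j = 1 (j = -4 + 5*1 = -4 + 5 = 1)
O = -1/36559 (O = 1/(-36559) = -1/36559 ≈ -2.7353e-5)
L(b) = 2/3 (L(b) = (2*1)/3 = (1/3)*2 = 2/3)
L(-170) + O = 2/3 - 1/36559 = 73115/109677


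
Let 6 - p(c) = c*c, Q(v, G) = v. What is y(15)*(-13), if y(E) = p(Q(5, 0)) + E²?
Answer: -2678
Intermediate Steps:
p(c) = 6 - c² (p(c) = 6 - c*c = 6 - c²)
y(E) = -19 + E² (y(E) = (6 - 1*5²) + E² = (6 - 1*25) + E² = (6 - 25) + E² = -19 + E²)
y(15)*(-13) = (-19 + 15²)*(-13) = (-19 + 225)*(-13) = 206*(-13) = -2678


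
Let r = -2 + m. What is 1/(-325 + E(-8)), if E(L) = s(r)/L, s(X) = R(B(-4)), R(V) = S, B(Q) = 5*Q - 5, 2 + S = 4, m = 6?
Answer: -4/1301 ≈ -0.0030746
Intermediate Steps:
S = 2 (S = -2 + 4 = 2)
B(Q) = -5 + 5*Q
r = 4 (r = -2 + 6 = 4)
R(V) = 2
s(X) = 2
E(L) = 2/L
1/(-325 + E(-8)) = 1/(-325 + 2/(-8)) = 1/(-325 + 2*(-⅛)) = 1/(-325 - ¼) = 1/(-1301/4) = -4/1301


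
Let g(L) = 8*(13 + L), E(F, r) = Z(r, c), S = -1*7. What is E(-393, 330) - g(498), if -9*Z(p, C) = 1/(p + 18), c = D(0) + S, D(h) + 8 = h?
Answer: -12803617/3132 ≈ -4088.0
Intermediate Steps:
D(h) = -8 + h
S = -7
c = -15 (c = (-8 + 0) - 7 = -8 - 7 = -15)
Z(p, C) = -1/(9*(18 + p)) (Z(p, C) = -1/(9*(p + 18)) = -1/(9*(18 + p)))
E(F, r) = -1/(162 + 9*r)
g(L) = 104 + 8*L
E(-393, 330) - g(498) = -1/(162 + 9*330) - (104 + 8*498) = -1/(162 + 2970) - (104 + 3984) = -1/3132 - 1*4088 = -1*1/3132 - 4088 = -1/3132 - 4088 = -12803617/3132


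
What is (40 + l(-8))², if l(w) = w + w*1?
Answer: 576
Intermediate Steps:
l(w) = 2*w (l(w) = w + w = 2*w)
(40 + l(-8))² = (40 + 2*(-8))² = (40 - 16)² = 24² = 576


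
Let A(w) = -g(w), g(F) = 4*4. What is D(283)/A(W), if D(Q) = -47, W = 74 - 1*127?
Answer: 47/16 ≈ 2.9375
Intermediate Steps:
g(F) = 16
W = -53 (W = 74 - 127 = -53)
A(w) = -16 (A(w) = -1*16 = -16)
D(283)/A(W) = -47/(-16) = -47*(-1/16) = 47/16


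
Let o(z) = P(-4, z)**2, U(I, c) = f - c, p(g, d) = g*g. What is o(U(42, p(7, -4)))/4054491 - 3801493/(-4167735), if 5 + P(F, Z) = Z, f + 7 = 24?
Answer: 5139608261426/5632681349295 ≈ 0.91246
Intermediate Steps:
f = 17 (f = -7 + 24 = 17)
p(g, d) = g**2
P(F, Z) = -5 + Z
U(I, c) = 17 - c
o(z) = (-5 + z)**2
o(U(42, p(7, -4)))/4054491 - 3801493/(-4167735) = (-5 + (17 - 1*7**2))**2/4054491 - 3801493/(-4167735) = (-5 + (17 - 1*49))**2*(1/4054491) - 3801493*(-1/4167735) = (-5 + (17 - 49))**2*(1/4054491) + 3801493/4167735 = (-5 - 32)**2*(1/4054491) + 3801493/4167735 = (-37)**2*(1/4054491) + 3801493/4167735 = 1369*(1/4054491) + 3801493/4167735 = 1369/4054491 + 3801493/4167735 = 5139608261426/5632681349295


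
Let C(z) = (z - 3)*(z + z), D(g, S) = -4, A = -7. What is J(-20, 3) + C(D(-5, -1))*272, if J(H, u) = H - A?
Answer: 15219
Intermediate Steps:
J(H, u) = 7 + H (J(H, u) = H - 1*(-7) = H + 7 = 7 + H)
C(z) = 2*z*(-3 + z) (C(z) = (-3 + z)*(2*z) = 2*z*(-3 + z))
J(-20, 3) + C(D(-5, -1))*272 = (7 - 20) + (2*(-4)*(-3 - 4))*272 = -13 + (2*(-4)*(-7))*272 = -13 + 56*272 = -13 + 15232 = 15219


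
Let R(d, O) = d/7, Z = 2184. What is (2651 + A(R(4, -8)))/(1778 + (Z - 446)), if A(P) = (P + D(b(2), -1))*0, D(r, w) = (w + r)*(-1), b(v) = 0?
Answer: 2651/3516 ≈ 0.75398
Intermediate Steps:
D(r, w) = -r - w (D(r, w) = (r + w)*(-1) = -r - w)
R(d, O) = d/7 (R(d, O) = d*(⅐) = d/7)
A(P) = 0 (A(P) = (P + (-1*0 - 1*(-1)))*0 = (P + (0 + 1))*0 = (P + 1)*0 = (1 + P)*0 = 0)
(2651 + A(R(4, -8)))/(1778 + (Z - 446)) = (2651 + 0)/(1778 + (2184 - 446)) = 2651/(1778 + 1738) = 2651/3516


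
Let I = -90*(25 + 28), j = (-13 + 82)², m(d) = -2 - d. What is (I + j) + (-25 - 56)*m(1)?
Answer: 234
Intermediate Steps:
j = 4761 (j = 69² = 4761)
I = -4770 (I = -90*53 = -4770)
(I + j) + (-25 - 56)*m(1) = (-4770 + 4761) + (-25 - 56)*(-2 - 1*1) = -9 - 81*(-2 - 1) = -9 - 81*(-3) = -9 + 243 = 234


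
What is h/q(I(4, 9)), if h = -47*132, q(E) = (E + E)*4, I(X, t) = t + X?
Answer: -1551/26 ≈ -59.654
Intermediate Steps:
I(X, t) = X + t
q(E) = 8*E (q(E) = (2*E)*4 = 8*E)
h = -6204
h/q(I(4, 9)) = -6204*1/(8*(4 + 9)) = -6204/(8*13) = -6204/104 = -6204*1/104 = -1551/26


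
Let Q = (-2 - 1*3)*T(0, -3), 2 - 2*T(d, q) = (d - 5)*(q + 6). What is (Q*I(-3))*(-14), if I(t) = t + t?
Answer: -3570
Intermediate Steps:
T(d, q) = 1 - (-5 + d)*(6 + q)/2 (T(d, q) = 1 - (d - 5)*(q + 6)/2 = 1 - (-5 + d)*(6 + q)/2)
Q = -85/2 (Q = (-2 - 1*3)*(16 - 3*0 + (5/2)*(-3) - 1/2*0*(-3)) = (-2 - 3)*(16 + 0 - 15/2 + 0) = -5*17/2 = -85/2 ≈ -42.500)
I(t) = 2*t
(Q*I(-3))*(-14) = -85*(-3)*(-14) = -85/2*(-6)*(-14) = 255*(-14) = -3570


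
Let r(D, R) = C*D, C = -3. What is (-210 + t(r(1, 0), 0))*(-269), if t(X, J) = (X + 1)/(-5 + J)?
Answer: 281912/5 ≈ 56382.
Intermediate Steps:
r(D, R) = -3*D
t(X, J) = (1 + X)/(-5 + J)
(-210 + t(r(1, 0), 0))*(-269) = (-210 + (1 - 3*1)/(-5 + 0))*(-269) = (-210 + (1 - 3)/(-5))*(-269) = (-210 - 1/5*(-2))*(-269) = (-210 + 2/5)*(-269) = -1048/5*(-269) = 281912/5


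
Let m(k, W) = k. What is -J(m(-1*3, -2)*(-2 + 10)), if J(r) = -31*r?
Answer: -744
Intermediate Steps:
-J(m(-1*3, -2)*(-2 + 10)) = -(-31)*(-1*3)*(-2 + 10) = -(-31)*(-3*8) = -(-31)*(-24) = -1*744 = -744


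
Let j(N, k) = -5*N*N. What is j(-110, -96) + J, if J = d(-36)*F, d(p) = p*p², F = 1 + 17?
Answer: -900308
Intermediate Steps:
F = 18
d(p) = p³
j(N, k) = -5*N²
J = -839808 (J = (-36)³*18 = -46656*18 = -839808)
j(-110, -96) + J = -5*(-110)² - 839808 = -5*12100 - 839808 = -60500 - 839808 = -900308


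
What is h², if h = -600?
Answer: 360000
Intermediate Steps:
h² = (-600)² = 360000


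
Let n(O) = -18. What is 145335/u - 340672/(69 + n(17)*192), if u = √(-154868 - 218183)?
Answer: 340672/3387 - 145335*I*√373051/373051 ≈ 100.58 - 237.95*I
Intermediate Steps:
u = I*√373051 (u = √(-373051) = I*√373051 ≈ 610.78*I)
145335/u - 340672/(69 + n(17)*192) = 145335/((I*√373051)) - 340672/(69 - 18*192) = 145335*(-I*√373051/373051) - 340672/(69 - 3456) = -145335*I*√373051/373051 - 340672/(-3387) = -145335*I*√373051/373051 - 340672*(-1/3387) = -145335*I*√373051/373051 + 340672/3387 = 340672/3387 - 145335*I*√373051/373051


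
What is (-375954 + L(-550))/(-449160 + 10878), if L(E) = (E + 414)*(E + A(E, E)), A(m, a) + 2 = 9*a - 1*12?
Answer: -20775/24349 ≈ -0.85322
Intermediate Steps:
A(m, a) = -14 + 9*a (A(m, a) = -2 + (9*a - 1*12) = -2 + (9*a - 12) = -2 + (-12 + 9*a) = -14 + 9*a)
L(E) = (-14 + 10*E)*(414 + E) (L(E) = (E + 414)*(E + (-14 + 9*E)) = (414 + E)*(-14 + 10*E) = (-14 + 10*E)*(414 + E))
(-375954 + L(-550))/(-449160 + 10878) = (-375954 + (-5796 + 10*(-550)² + 4126*(-550)))/(-449160 + 10878) = (-375954 + (-5796 + 10*302500 - 2269300))/(-438282) = (-375954 + (-5796 + 3025000 - 2269300))*(-1/438282) = (-375954 + 749904)*(-1/438282) = 373950*(-1/438282) = -20775/24349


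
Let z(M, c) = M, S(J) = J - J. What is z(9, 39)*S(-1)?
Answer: 0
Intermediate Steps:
S(J) = 0
z(9, 39)*S(-1) = 9*0 = 0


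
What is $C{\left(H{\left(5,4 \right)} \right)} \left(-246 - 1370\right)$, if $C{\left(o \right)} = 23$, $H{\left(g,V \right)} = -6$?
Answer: $-37168$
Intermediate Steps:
$C{\left(H{\left(5,4 \right)} \right)} \left(-246 - 1370\right) = 23 \left(-246 - 1370\right) = 23 \left(-1616\right) = -37168$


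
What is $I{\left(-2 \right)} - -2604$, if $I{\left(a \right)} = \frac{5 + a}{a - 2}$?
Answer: $\frac{10413}{4} \approx 2603.3$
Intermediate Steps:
$I{\left(a \right)} = \frac{5 + a}{-2 + a}$
$I{\left(-2 \right)} - -2604 = \frac{5 - 2}{-2 - 2} - -2604 = \frac{1}{-4} \cdot 3 + 2604 = \left(- \frac{1}{4}\right) 3 + 2604 = - \frac{3}{4} + 2604 = \frac{10413}{4}$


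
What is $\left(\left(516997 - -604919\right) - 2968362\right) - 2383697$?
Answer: $-4230143$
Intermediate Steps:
$\left(\left(516997 - -604919\right) - 2968362\right) - 2383697 = \left(\left(516997 + 604919\right) - 2968362\right) - 2383697 = \left(1121916 - 2968362\right) - 2383697 = -1846446 - 2383697 = -4230143$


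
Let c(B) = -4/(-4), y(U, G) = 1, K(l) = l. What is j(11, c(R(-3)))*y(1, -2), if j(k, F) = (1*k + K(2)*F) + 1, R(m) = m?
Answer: 14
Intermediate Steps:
c(B) = 1 (c(B) = -4*(-¼) = 1)
j(k, F) = 1 + k + 2*F (j(k, F) = (1*k + 2*F) + 1 = (k + 2*F) + 1 = 1 + k + 2*F)
j(11, c(R(-3)))*y(1, -2) = (1 + 11 + 2*1)*1 = (1 + 11 + 2)*1 = 14*1 = 14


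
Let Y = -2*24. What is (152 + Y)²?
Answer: 10816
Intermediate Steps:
Y = -48
(152 + Y)² = (152 - 48)² = 104² = 10816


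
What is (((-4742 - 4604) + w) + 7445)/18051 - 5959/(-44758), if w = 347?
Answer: 12670659/269308886 ≈ 0.047049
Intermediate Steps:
(((-4742 - 4604) + w) + 7445)/18051 - 5959/(-44758) = (((-4742 - 4604) + 347) + 7445)/18051 - 5959/(-44758) = ((-9346 + 347) + 7445)*(1/18051) - 5959*(-1/44758) = (-8999 + 7445)*(1/18051) + 5959/44758 = -1554*1/18051 + 5959/44758 = -518/6017 + 5959/44758 = 12670659/269308886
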